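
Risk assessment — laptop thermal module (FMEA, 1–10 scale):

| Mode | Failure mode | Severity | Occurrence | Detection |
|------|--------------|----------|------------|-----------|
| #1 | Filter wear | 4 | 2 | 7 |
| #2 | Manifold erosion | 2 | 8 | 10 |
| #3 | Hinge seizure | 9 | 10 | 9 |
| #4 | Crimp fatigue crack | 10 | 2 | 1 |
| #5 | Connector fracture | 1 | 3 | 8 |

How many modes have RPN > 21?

4

RPN = Severity × Occurrence × Detection:
  #1: 4 × 2 × 7 = 56
  #2: 2 × 8 × 10 = 160
  #3: 9 × 10 × 9 = 810
  #4: 10 × 2 × 1 = 20
  #5: 1 × 3 × 8 = 24
Modes with RPN > 21: #1 (56), #2 (160), #3 (810), #5 (24) → 4.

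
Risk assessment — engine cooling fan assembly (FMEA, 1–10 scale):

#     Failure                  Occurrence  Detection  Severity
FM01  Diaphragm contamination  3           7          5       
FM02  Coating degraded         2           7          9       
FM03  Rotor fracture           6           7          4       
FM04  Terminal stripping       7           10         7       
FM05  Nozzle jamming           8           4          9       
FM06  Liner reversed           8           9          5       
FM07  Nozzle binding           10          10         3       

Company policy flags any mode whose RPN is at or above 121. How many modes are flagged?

6

RPN = Severity × Occurrence × Detection:
  FM01: 5 × 3 × 7 = 105
  FM02: 9 × 2 × 7 = 126
  FM03: 4 × 6 × 7 = 168
  FM04: 7 × 7 × 10 = 490
  FM05: 9 × 8 × 4 = 288
  FM06: 5 × 8 × 9 = 360
  FM07: 3 × 10 × 10 = 300
Modes with RPN ≥ 121: FM02 (126), FM03 (168), FM04 (490), FM05 (288), FM06 (360), FM07 (300) → 6.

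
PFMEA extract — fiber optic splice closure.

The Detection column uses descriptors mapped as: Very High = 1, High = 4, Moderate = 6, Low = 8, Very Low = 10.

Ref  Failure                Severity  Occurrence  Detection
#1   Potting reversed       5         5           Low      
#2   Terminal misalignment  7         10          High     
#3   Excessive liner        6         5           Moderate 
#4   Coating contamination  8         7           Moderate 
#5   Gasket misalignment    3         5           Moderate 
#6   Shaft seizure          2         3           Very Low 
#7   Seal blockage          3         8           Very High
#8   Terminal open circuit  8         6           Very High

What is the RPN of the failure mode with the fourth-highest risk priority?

180

RPN = Severity × Occurrence × Detection:
  #1: 5 × 5 × 8 = 200
  #2: 7 × 10 × 4 = 280
  #3: 6 × 5 × 6 = 180
  #4: 8 × 7 × 6 = 336
  #5: 3 × 5 × 6 = 90
  #6: 2 × 3 × 10 = 60
  #7: 3 × 8 × 1 = 24
  #8: 8 × 6 × 1 = 48
Sorted descending: 336, 280, 200, 180, 90, 60, 48, 24.
The fourth-highest RPN is 180 (#3).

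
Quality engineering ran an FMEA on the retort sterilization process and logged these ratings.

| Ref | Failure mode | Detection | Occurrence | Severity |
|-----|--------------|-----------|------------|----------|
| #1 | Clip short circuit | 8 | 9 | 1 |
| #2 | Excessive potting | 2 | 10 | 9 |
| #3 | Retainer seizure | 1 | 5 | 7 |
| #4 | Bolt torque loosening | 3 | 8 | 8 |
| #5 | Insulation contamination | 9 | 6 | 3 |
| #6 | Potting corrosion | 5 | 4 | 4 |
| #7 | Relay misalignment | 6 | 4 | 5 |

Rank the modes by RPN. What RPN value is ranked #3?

RPN = Severity × Occurrence × Detection:
  #1: 1 × 9 × 8 = 72
  #2: 9 × 10 × 2 = 180
  #3: 7 × 5 × 1 = 35
  #4: 8 × 8 × 3 = 192
  #5: 3 × 6 × 9 = 162
  #6: 4 × 4 × 5 = 80
  #7: 5 × 4 × 6 = 120
Sorted descending: 192, 180, 162, 120, 80, 72, 35.
The third-highest RPN is 162 (#5).

162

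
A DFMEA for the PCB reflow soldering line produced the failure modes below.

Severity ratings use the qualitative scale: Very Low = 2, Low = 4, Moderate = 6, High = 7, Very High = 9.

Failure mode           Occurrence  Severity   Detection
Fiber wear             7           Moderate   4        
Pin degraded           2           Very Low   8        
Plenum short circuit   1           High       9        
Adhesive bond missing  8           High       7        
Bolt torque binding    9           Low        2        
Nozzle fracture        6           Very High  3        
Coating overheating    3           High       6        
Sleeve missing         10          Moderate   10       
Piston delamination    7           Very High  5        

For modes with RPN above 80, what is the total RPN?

RPN = Severity × Occurrence × Detection:
  Fiber wear: 6 × 7 × 4 = 168
  Pin degraded: 2 × 2 × 8 = 32
  Plenum short circuit: 7 × 1 × 9 = 63
  Adhesive bond missing: 7 × 8 × 7 = 392
  Bolt torque binding: 4 × 9 × 2 = 72
  Nozzle fracture: 9 × 6 × 3 = 162
  Coating overheating: 7 × 3 × 6 = 126
  Sleeve missing: 6 × 10 × 10 = 600
  Piston delamination: 9 × 7 × 5 = 315
RPN > 80: Fiber wear (168), Adhesive bond missing (392), Nozzle fracture (162), Coating overheating (126), Sleeve missing (600), Piston delamination (315).
Sum: 168 + 392 + 162 + 126 + 600 + 315 = 1763.

1763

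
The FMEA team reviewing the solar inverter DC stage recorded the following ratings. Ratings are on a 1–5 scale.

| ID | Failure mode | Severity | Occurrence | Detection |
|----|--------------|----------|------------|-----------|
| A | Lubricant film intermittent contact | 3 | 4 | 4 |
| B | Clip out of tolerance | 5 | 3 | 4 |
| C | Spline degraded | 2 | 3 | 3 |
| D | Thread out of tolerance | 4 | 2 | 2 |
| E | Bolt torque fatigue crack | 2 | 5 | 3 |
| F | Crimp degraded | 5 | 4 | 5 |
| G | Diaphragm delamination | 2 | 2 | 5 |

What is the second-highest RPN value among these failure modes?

60

RPN = Severity × Occurrence × Detection:
  A: 3 × 4 × 4 = 48
  B: 5 × 3 × 4 = 60
  C: 2 × 3 × 3 = 18
  D: 4 × 2 × 2 = 16
  E: 2 × 5 × 3 = 30
  F: 5 × 4 × 5 = 100
  G: 2 × 2 × 5 = 20
Sorted descending: 100, 60, 48, 30, 20, 18, 16.
The second-highest RPN is 60 (B).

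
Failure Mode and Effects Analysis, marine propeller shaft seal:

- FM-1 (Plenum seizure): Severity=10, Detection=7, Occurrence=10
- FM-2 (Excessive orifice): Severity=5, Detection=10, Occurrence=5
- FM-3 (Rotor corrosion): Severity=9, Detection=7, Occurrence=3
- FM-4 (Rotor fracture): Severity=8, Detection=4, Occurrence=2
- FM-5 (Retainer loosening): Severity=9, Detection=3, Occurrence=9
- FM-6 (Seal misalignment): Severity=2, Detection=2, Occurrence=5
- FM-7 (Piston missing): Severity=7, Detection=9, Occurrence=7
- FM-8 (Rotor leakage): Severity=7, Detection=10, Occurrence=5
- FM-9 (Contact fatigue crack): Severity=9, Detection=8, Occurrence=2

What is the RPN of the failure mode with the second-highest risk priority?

441

RPN = Severity × Occurrence × Detection:
  FM-1: 10 × 10 × 7 = 700
  FM-2: 5 × 5 × 10 = 250
  FM-3: 9 × 3 × 7 = 189
  FM-4: 8 × 2 × 4 = 64
  FM-5: 9 × 9 × 3 = 243
  FM-6: 2 × 5 × 2 = 20
  FM-7: 7 × 7 × 9 = 441
  FM-8: 7 × 5 × 10 = 350
  FM-9: 9 × 2 × 8 = 144
Sorted descending: 700, 441, 350, 250, 243, 189, 144, 64, 20.
The second-highest RPN is 441 (FM-7).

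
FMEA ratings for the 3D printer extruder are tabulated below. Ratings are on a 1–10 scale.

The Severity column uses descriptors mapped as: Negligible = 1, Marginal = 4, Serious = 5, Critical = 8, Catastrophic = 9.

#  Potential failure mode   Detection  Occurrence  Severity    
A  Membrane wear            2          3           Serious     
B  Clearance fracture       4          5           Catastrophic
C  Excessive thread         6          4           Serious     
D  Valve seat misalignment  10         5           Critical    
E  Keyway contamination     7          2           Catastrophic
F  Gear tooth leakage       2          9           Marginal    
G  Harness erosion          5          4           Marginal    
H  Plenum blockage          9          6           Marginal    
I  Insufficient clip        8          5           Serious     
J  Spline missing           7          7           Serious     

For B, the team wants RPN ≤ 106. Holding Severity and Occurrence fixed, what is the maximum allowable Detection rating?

2

B: S=9, O=5, D=4 → current RPN = 180.
Fixed product = 45. Need 45 × D ≤ 106, so D ≤ 106/45 = 2.36.
Maximum integer Detection rating = 2 (gives RPN 90; D=3 would give 135 > 106).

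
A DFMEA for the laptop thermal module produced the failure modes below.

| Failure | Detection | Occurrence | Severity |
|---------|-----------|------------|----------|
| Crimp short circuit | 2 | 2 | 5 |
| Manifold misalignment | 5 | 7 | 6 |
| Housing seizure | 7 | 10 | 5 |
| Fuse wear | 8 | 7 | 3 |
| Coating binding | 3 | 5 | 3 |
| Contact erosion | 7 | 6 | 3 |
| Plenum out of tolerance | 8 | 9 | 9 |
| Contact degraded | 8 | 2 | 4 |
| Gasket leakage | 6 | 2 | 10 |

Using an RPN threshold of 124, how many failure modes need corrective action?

RPN = Severity × Occurrence × Detection:
  Crimp short circuit: 5 × 2 × 2 = 20
  Manifold misalignment: 6 × 7 × 5 = 210
  Housing seizure: 5 × 10 × 7 = 350
  Fuse wear: 3 × 7 × 8 = 168
  Coating binding: 3 × 5 × 3 = 45
  Contact erosion: 3 × 6 × 7 = 126
  Plenum out of tolerance: 9 × 9 × 8 = 648
  Contact degraded: 4 × 2 × 8 = 64
  Gasket leakage: 10 × 2 × 6 = 120
Modes with RPN ≥ 124: Manifold misalignment (210), Housing seizure (350), Fuse wear (168), Contact erosion (126), Plenum out of tolerance (648) → 5.

5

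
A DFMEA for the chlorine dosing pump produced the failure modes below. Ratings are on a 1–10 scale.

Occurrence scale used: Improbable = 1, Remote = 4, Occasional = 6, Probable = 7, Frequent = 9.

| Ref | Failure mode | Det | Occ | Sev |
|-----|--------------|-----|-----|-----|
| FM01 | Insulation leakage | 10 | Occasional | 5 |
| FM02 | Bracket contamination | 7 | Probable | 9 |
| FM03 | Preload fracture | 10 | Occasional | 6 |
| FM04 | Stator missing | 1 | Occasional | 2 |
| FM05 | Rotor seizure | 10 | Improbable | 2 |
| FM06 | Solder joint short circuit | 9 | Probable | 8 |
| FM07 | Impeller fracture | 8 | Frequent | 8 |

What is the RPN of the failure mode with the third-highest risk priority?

RPN = Severity × Occurrence × Detection:
  FM01: 5 × 6 × 10 = 300
  FM02: 9 × 7 × 7 = 441
  FM03: 6 × 6 × 10 = 360
  FM04: 2 × 6 × 1 = 12
  FM05: 2 × 1 × 10 = 20
  FM06: 8 × 7 × 9 = 504
  FM07: 8 × 9 × 8 = 576
Sorted descending: 576, 504, 441, 360, 300, 20, 12.
The third-highest RPN is 441 (FM02).

441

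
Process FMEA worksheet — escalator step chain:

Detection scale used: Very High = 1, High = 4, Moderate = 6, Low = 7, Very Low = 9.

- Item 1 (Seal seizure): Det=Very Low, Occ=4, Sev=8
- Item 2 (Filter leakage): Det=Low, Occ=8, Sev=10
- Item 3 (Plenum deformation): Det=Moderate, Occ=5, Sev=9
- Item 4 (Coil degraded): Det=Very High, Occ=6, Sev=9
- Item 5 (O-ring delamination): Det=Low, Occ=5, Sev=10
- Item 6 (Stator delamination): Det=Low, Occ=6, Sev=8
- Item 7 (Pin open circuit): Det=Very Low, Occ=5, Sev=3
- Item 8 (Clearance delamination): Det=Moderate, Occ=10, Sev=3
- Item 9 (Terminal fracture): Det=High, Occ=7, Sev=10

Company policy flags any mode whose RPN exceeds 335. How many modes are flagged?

RPN = Severity × Occurrence × Detection:
  Item 1: 8 × 4 × 9 = 288
  Item 2: 10 × 8 × 7 = 560
  Item 3: 9 × 5 × 6 = 270
  Item 4: 9 × 6 × 1 = 54
  Item 5: 10 × 5 × 7 = 350
  Item 6: 8 × 6 × 7 = 336
  Item 7: 3 × 5 × 9 = 135
  Item 8: 3 × 10 × 6 = 180
  Item 9: 10 × 7 × 4 = 280
Modes with RPN > 335: Item 2 (560), Item 5 (350), Item 6 (336) → 3.

3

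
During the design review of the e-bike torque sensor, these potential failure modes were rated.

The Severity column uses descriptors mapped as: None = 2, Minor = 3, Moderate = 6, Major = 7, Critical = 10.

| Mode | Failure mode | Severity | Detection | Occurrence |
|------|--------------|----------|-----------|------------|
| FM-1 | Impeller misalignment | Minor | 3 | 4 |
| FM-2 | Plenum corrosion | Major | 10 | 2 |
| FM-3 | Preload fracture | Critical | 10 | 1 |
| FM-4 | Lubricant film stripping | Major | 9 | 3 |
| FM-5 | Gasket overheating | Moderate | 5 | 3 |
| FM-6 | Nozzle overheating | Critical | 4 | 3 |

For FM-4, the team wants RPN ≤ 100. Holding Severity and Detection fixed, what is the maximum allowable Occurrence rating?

FM-4: S=7, O=3, D=9 → current RPN = 189.
Fixed product = 63. Need 63 × O ≤ 100, so O ≤ 100/63 = 1.59.
Maximum integer Occurrence rating = 1 (gives RPN 63; O=2 would give 126 > 100).

1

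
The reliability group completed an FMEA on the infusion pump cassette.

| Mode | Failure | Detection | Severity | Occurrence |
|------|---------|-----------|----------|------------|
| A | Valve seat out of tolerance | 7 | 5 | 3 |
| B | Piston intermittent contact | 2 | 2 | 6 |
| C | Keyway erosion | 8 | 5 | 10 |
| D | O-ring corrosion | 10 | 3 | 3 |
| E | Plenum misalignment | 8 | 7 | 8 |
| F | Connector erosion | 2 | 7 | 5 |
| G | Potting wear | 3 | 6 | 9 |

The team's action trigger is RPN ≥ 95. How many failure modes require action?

RPN = Severity × Occurrence × Detection:
  A: 5 × 3 × 7 = 105
  B: 2 × 6 × 2 = 24
  C: 5 × 10 × 8 = 400
  D: 3 × 3 × 10 = 90
  E: 7 × 8 × 8 = 448
  F: 7 × 5 × 2 = 70
  G: 6 × 9 × 3 = 162
Modes with RPN ≥ 95: A (105), C (400), E (448), G (162) → 4.

4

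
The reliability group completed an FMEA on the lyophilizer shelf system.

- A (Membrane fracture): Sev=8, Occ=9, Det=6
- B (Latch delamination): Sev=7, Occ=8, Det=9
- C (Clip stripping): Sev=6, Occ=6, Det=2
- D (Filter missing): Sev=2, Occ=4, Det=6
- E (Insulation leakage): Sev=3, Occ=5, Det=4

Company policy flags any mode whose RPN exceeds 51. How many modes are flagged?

RPN = Severity × Occurrence × Detection:
  A: 8 × 9 × 6 = 432
  B: 7 × 8 × 9 = 504
  C: 6 × 6 × 2 = 72
  D: 2 × 4 × 6 = 48
  E: 3 × 5 × 4 = 60
Modes with RPN > 51: A (432), B (504), C (72), E (60) → 4.

4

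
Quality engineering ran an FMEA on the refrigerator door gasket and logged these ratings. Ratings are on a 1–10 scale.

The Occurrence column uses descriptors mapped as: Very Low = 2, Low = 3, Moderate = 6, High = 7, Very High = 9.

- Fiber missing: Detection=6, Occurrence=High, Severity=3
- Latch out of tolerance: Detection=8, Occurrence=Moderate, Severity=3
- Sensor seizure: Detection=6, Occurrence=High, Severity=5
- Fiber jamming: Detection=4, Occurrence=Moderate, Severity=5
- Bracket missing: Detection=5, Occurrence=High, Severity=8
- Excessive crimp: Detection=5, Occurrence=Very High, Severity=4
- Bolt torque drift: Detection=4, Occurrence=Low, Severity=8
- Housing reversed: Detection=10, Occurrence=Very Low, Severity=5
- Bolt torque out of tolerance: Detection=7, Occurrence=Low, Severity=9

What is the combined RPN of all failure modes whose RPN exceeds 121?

RPN = Severity × Occurrence × Detection:
  Fiber missing: 3 × 7 × 6 = 126
  Latch out of tolerance: 3 × 6 × 8 = 144
  Sensor seizure: 5 × 7 × 6 = 210
  Fiber jamming: 5 × 6 × 4 = 120
  Bracket missing: 8 × 7 × 5 = 280
  Excessive crimp: 4 × 9 × 5 = 180
  Bolt torque drift: 8 × 3 × 4 = 96
  Housing reversed: 5 × 2 × 10 = 100
  Bolt torque out of tolerance: 9 × 3 × 7 = 189
RPN > 121: Fiber missing (126), Latch out of tolerance (144), Sensor seizure (210), Bracket missing (280), Excessive crimp (180), Bolt torque out of tolerance (189).
Sum: 126 + 144 + 210 + 280 + 180 + 189 = 1129.

1129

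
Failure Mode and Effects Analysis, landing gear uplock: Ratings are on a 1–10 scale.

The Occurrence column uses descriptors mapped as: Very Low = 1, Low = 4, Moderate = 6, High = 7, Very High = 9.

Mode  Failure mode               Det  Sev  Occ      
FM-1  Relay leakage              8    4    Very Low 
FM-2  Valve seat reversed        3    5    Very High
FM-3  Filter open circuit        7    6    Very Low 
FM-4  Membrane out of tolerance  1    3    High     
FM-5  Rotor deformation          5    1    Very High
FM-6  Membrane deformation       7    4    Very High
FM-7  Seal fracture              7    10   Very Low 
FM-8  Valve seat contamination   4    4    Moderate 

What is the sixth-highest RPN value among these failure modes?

42

RPN = Severity × Occurrence × Detection:
  FM-1: 4 × 1 × 8 = 32
  FM-2: 5 × 9 × 3 = 135
  FM-3: 6 × 1 × 7 = 42
  FM-4: 3 × 7 × 1 = 21
  FM-5: 1 × 9 × 5 = 45
  FM-6: 4 × 9 × 7 = 252
  FM-7: 10 × 1 × 7 = 70
  FM-8: 4 × 6 × 4 = 96
Sorted descending: 252, 135, 96, 70, 45, 42, 32, 21.
The sixth-highest RPN is 42 (FM-3).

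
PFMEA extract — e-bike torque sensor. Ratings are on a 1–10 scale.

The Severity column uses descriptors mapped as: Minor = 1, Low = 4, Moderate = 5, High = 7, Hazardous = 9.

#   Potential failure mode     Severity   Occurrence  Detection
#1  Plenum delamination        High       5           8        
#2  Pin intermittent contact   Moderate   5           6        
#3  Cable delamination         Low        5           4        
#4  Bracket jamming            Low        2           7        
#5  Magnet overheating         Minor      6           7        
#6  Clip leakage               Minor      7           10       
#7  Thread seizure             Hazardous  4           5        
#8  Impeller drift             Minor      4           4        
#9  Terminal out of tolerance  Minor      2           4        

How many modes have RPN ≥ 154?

RPN = Severity × Occurrence × Detection:
  #1: 7 × 5 × 8 = 280
  #2: 5 × 5 × 6 = 150
  #3: 4 × 5 × 4 = 80
  #4: 4 × 2 × 7 = 56
  #5: 1 × 6 × 7 = 42
  #6: 1 × 7 × 10 = 70
  #7: 9 × 4 × 5 = 180
  #8: 1 × 4 × 4 = 16
  #9: 1 × 2 × 4 = 8
Modes with RPN ≥ 154: #1 (280), #7 (180) → 2.

2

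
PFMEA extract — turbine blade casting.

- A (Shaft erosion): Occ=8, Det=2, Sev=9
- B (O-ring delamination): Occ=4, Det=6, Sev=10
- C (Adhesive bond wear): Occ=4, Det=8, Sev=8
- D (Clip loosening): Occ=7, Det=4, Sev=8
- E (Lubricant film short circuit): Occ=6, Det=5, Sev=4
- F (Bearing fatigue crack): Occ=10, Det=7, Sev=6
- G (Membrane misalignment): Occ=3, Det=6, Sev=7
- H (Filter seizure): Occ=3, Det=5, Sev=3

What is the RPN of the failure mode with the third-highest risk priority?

240

RPN = Severity × Occurrence × Detection:
  A: 9 × 8 × 2 = 144
  B: 10 × 4 × 6 = 240
  C: 8 × 4 × 8 = 256
  D: 8 × 7 × 4 = 224
  E: 4 × 6 × 5 = 120
  F: 6 × 10 × 7 = 420
  G: 7 × 3 × 6 = 126
  H: 3 × 3 × 5 = 45
Sorted descending: 420, 256, 240, 224, 144, 126, 120, 45.
The third-highest RPN is 240 (B).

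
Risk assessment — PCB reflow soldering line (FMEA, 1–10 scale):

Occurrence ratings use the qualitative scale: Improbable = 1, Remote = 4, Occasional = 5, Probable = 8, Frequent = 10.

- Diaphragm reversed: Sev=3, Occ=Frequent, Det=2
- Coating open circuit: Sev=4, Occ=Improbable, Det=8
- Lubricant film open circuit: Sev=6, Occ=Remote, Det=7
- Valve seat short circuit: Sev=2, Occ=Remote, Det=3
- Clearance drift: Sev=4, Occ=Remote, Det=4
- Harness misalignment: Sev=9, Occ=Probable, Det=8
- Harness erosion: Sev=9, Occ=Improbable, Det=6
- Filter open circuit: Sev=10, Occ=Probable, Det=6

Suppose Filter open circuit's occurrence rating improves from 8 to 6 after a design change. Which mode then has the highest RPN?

RPN = Severity × Occurrence × Detection:
  Diaphragm reversed: 3 × 10 × 2 = 60
  Coating open circuit: 4 × 1 × 8 = 32
  Lubricant film open circuit: 6 × 4 × 7 = 168
  Valve seat short circuit: 2 × 4 × 3 = 24
  Clearance drift: 4 × 4 × 4 = 64
  Harness misalignment: 9 × 8 × 8 = 576
  Harness erosion: 9 × 1 × 6 = 54
  Filter open circuit: 10 × 8 × 6 = 480
After action: Filter open circuit → 10 × 6 × 6 = 360.
Revised RPNs: Harness misalignment=576, Filter open circuit=360, Lubricant film open circuit=168, Clearance drift=64, Diaphragm reversed=60, Harness erosion=54, Coating open circuit=32, Valve seat short circuit=24.
Highest is now Harness misalignment (576).

Harness misalignment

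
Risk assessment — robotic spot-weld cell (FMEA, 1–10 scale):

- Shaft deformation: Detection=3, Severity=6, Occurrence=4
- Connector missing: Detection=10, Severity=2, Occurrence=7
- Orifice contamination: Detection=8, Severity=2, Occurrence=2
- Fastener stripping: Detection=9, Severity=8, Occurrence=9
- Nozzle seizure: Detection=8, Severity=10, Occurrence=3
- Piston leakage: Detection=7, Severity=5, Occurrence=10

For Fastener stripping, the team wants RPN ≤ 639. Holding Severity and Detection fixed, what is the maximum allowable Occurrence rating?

Fastener stripping: S=8, O=9, D=9 → current RPN = 648.
Fixed product = 72. Need 72 × O ≤ 639, so O ≤ 639/72 = 8.88.
Maximum integer Occurrence rating = 8 (gives RPN 576; O=9 would give 648 > 639).

8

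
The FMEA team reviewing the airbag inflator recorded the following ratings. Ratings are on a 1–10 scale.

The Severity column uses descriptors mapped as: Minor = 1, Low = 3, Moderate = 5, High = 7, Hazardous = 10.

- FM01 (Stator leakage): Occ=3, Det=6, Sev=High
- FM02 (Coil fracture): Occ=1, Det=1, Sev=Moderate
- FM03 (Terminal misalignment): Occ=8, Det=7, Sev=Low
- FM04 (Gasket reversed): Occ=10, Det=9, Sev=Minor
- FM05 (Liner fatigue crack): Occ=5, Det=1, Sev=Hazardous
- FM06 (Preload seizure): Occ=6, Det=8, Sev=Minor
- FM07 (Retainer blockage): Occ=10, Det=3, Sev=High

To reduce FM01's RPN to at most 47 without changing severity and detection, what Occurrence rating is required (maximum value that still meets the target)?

1

FM01: S=7, O=3, D=6 → current RPN = 126.
Fixed product = 42. Need 42 × O ≤ 47, so O ≤ 47/42 = 1.12.
Maximum integer Occurrence rating = 1 (gives RPN 42; O=2 would give 84 > 47).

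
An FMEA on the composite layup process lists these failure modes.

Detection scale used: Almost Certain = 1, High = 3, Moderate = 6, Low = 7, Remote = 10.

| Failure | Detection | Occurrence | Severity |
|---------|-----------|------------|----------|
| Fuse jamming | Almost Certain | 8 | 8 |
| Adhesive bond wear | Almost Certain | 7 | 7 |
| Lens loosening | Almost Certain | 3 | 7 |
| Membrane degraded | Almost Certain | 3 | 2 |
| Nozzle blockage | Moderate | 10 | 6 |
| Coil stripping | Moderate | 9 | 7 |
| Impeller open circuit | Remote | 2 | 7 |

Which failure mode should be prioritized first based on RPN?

RPN = Severity × Occurrence × Detection:
  Fuse jamming: 8 × 8 × 1 = 64
  Adhesive bond wear: 7 × 7 × 1 = 49
  Lens loosening: 7 × 3 × 1 = 21
  Membrane degraded: 2 × 3 × 1 = 6
  Nozzle blockage: 6 × 10 × 6 = 360
  Coil stripping: 7 × 9 × 6 = 378
  Impeller open circuit: 7 × 2 × 10 = 140
Highest RPN is 378 → Coil stripping.

Coil stripping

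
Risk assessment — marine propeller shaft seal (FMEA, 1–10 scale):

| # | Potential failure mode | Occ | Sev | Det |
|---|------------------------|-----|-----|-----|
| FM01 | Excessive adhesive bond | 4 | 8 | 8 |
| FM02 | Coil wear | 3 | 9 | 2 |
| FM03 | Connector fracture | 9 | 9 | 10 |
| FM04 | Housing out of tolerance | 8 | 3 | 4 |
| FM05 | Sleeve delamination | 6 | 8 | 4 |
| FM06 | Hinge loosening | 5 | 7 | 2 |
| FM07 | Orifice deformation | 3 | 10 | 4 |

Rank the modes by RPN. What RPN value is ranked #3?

RPN = Severity × Occurrence × Detection:
  FM01: 8 × 4 × 8 = 256
  FM02: 9 × 3 × 2 = 54
  FM03: 9 × 9 × 10 = 810
  FM04: 3 × 8 × 4 = 96
  FM05: 8 × 6 × 4 = 192
  FM06: 7 × 5 × 2 = 70
  FM07: 10 × 3 × 4 = 120
Sorted descending: 810, 256, 192, 120, 96, 70, 54.
The third-highest RPN is 192 (FM05).

192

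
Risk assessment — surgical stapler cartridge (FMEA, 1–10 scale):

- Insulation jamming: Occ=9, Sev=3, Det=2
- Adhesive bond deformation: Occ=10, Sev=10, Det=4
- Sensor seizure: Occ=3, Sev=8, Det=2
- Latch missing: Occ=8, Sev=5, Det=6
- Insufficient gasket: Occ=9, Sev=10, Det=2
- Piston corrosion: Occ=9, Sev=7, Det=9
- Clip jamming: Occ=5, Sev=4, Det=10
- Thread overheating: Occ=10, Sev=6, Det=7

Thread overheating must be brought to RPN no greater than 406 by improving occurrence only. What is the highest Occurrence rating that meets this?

Thread overheating: S=6, O=10, D=7 → current RPN = 420.
Fixed product = 42. Need 42 × O ≤ 406, so O ≤ 406/42 = 9.67.
Maximum integer Occurrence rating = 9 (gives RPN 378; O=10 would give 420 > 406).

9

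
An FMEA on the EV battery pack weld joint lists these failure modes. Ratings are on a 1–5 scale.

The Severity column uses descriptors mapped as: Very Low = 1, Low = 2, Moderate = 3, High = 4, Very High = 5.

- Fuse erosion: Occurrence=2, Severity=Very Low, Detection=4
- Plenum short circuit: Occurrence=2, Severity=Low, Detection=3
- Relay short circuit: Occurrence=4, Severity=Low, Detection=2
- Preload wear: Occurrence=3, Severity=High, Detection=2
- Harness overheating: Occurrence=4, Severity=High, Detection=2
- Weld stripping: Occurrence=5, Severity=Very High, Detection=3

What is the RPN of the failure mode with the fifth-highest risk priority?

RPN = Severity × Occurrence × Detection:
  Fuse erosion: 1 × 2 × 4 = 8
  Plenum short circuit: 2 × 2 × 3 = 12
  Relay short circuit: 2 × 4 × 2 = 16
  Preload wear: 4 × 3 × 2 = 24
  Harness overheating: 4 × 4 × 2 = 32
  Weld stripping: 5 × 5 × 3 = 75
Sorted descending: 75, 32, 24, 16, 12, 8.
The fifth-highest RPN is 12 (Plenum short circuit).

12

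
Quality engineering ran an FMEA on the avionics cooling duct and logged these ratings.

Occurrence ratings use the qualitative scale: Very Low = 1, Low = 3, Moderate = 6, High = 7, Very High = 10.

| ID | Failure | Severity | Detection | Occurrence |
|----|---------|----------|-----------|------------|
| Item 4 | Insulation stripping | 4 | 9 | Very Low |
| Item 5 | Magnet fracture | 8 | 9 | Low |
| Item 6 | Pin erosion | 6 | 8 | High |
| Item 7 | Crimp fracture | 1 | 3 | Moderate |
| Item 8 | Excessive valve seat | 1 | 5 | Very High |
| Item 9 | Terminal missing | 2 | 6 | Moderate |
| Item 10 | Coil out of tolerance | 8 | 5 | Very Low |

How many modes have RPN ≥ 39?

5

RPN = Severity × Occurrence × Detection:
  Item 4: 4 × 1 × 9 = 36
  Item 5: 8 × 3 × 9 = 216
  Item 6: 6 × 7 × 8 = 336
  Item 7: 1 × 6 × 3 = 18
  Item 8: 1 × 10 × 5 = 50
  Item 9: 2 × 6 × 6 = 72
  Item 10: 8 × 1 × 5 = 40
Modes with RPN ≥ 39: Item 5 (216), Item 6 (336), Item 8 (50), Item 9 (72), Item 10 (40) → 5.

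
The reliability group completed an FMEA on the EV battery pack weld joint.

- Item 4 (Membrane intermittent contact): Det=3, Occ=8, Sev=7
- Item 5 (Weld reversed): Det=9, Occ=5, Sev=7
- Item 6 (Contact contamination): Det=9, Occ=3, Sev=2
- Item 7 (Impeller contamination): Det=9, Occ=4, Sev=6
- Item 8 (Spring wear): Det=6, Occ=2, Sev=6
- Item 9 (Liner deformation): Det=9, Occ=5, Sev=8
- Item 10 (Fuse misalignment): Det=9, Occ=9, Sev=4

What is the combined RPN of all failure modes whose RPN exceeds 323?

RPN = Severity × Occurrence × Detection:
  Item 4: 7 × 8 × 3 = 168
  Item 5: 7 × 5 × 9 = 315
  Item 6: 2 × 3 × 9 = 54
  Item 7: 6 × 4 × 9 = 216
  Item 8: 6 × 2 × 6 = 72
  Item 9: 8 × 5 × 9 = 360
  Item 10: 4 × 9 × 9 = 324
RPN > 323: Item 9 (360), Item 10 (324).
Sum: 360 + 324 = 684.

684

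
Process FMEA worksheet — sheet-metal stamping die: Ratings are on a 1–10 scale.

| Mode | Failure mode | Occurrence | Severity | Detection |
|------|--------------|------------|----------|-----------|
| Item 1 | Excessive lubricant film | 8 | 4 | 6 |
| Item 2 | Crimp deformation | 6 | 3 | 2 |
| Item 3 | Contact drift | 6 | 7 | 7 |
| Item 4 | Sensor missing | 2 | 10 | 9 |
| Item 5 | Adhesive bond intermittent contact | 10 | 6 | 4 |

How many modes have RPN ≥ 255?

1

RPN = Severity × Occurrence × Detection:
  Item 1: 4 × 8 × 6 = 192
  Item 2: 3 × 6 × 2 = 36
  Item 3: 7 × 6 × 7 = 294
  Item 4: 10 × 2 × 9 = 180
  Item 5: 6 × 10 × 4 = 240
Modes with RPN ≥ 255: Item 3 (294) → 1.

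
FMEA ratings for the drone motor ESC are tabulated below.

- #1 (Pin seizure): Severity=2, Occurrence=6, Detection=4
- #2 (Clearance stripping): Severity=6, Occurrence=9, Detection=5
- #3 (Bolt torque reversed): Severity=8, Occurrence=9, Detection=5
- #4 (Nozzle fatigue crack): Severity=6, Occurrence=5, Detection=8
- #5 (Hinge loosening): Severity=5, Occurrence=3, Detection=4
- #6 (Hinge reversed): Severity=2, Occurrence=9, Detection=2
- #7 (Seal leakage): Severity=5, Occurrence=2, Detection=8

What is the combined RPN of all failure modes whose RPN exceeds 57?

1010

RPN = Severity × Occurrence × Detection:
  #1: 2 × 6 × 4 = 48
  #2: 6 × 9 × 5 = 270
  #3: 8 × 9 × 5 = 360
  #4: 6 × 5 × 8 = 240
  #5: 5 × 3 × 4 = 60
  #6: 2 × 9 × 2 = 36
  #7: 5 × 2 × 8 = 80
RPN > 57: #2 (270), #3 (360), #4 (240), #5 (60), #7 (80).
Sum: 270 + 360 + 240 + 60 + 80 = 1010.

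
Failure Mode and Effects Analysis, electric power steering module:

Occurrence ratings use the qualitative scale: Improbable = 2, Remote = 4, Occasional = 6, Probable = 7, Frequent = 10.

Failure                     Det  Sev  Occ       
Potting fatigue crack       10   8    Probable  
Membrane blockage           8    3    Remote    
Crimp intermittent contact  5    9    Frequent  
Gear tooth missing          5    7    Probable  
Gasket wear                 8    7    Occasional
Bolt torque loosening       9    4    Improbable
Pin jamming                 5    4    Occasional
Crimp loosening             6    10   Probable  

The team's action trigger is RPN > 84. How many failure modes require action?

RPN = Severity × Occurrence × Detection:
  Potting fatigue crack: 8 × 7 × 10 = 560
  Membrane blockage: 3 × 4 × 8 = 96
  Crimp intermittent contact: 9 × 10 × 5 = 450
  Gear tooth missing: 7 × 7 × 5 = 245
  Gasket wear: 7 × 6 × 8 = 336
  Bolt torque loosening: 4 × 2 × 9 = 72
  Pin jamming: 4 × 6 × 5 = 120
  Crimp loosening: 10 × 7 × 6 = 420
Modes with RPN > 84: Potting fatigue crack (560), Membrane blockage (96), Crimp intermittent contact (450), Gear tooth missing (245), Gasket wear (336), Pin jamming (120), Crimp loosening (420) → 7.

7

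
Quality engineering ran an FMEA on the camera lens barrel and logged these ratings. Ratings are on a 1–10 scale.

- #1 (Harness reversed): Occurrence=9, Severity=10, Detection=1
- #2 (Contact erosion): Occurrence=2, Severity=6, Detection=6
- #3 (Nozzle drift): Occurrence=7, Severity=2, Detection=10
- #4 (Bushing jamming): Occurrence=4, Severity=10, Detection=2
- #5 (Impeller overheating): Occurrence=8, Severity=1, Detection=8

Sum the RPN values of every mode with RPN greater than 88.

230

RPN = Severity × Occurrence × Detection:
  #1: 10 × 9 × 1 = 90
  #2: 6 × 2 × 6 = 72
  #3: 2 × 7 × 10 = 140
  #4: 10 × 4 × 2 = 80
  #5: 1 × 8 × 8 = 64
RPN > 88: #1 (90), #3 (140).
Sum: 90 + 140 = 230.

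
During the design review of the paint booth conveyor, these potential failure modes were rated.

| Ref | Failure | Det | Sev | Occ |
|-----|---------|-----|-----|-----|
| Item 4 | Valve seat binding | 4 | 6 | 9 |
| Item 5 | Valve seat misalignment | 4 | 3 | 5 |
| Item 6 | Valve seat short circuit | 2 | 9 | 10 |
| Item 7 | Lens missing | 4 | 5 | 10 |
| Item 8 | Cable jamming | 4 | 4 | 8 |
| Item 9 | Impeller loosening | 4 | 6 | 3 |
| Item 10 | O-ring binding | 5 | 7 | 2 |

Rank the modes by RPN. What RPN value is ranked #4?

128

RPN = Severity × Occurrence × Detection:
  Item 4: 6 × 9 × 4 = 216
  Item 5: 3 × 5 × 4 = 60
  Item 6: 9 × 10 × 2 = 180
  Item 7: 5 × 10 × 4 = 200
  Item 8: 4 × 8 × 4 = 128
  Item 9: 6 × 3 × 4 = 72
  Item 10: 7 × 2 × 5 = 70
Sorted descending: 216, 200, 180, 128, 72, 70, 60.
The fourth-highest RPN is 128 (Item 8).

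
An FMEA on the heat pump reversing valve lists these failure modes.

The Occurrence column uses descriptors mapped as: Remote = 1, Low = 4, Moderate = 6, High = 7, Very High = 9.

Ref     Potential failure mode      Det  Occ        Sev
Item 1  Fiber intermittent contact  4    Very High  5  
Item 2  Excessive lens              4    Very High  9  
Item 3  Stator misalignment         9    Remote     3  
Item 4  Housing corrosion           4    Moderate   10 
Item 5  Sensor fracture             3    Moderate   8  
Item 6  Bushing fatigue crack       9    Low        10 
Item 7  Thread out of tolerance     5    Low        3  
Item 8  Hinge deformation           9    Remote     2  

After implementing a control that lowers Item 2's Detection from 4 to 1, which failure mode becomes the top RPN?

RPN = Severity × Occurrence × Detection:
  Item 1: 5 × 9 × 4 = 180
  Item 2: 9 × 9 × 4 = 324
  Item 3: 3 × 1 × 9 = 27
  Item 4: 10 × 6 × 4 = 240
  Item 5: 8 × 6 × 3 = 144
  Item 6: 10 × 4 × 9 = 360
  Item 7: 3 × 4 × 5 = 60
  Item 8: 2 × 1 × 9 = 18
After action: Item 2 → 9 × 9 × 1 = 81.
Revised RPNs: Item 6=360, Item 4=240, Item 1=180, Item 5=144, Item 2=81, Item 7=60, Item 3=27, Item 8=18.
Highest is now Item 6 (360).

Item 6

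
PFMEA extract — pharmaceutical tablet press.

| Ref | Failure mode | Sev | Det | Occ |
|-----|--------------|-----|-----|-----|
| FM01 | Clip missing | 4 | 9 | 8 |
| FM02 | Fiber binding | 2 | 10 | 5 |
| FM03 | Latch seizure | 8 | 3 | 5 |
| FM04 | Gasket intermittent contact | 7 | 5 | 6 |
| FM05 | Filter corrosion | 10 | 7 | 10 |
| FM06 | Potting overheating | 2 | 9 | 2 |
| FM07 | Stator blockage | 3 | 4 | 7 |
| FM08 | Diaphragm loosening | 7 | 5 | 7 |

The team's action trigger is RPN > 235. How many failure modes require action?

3

RPN = Severity × Occurrence × Detection:
  FM01: 4 × 8 × 9 = 288
  FM02: 2 × 5 × 10 = 100
  FM03: 8 × 5 × 3 = 120
  FM04: 7 × 6 × 5 = 210
  FM05: 10 × 10 × 7 = 700
  FM06: 2 × 2 × 9 = 36
  FM07: 3 × 7 × 4 = 84
  FM08: 7 × 7 × 5 = 245
Modes with RPN > 235: FM01 (288), FM05 (700), FM08 (245) → 3.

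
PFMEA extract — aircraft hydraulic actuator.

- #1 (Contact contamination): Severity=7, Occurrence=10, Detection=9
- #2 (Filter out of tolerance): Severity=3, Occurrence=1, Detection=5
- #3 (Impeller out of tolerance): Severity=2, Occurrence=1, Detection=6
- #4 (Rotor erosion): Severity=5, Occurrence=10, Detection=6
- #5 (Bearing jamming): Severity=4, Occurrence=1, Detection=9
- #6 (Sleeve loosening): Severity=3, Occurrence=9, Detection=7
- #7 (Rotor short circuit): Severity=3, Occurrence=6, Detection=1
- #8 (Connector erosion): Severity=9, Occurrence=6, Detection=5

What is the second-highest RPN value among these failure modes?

RPN = Severity × Occurrence × Detection:
  #1: 7 × 10 × 9 = 630
  #2: 3 × 1 × 5 = 15
  #3: 2 × 1 × 6 = 12
  #4: 5 × 10 × 6 = 300
  #5: 4 × 1 × 9 = 36
  #6: 3 × 9 × 7 = 189
  #7: 3 × 6 × 1 = 18
  #8: 9 × 6 × 5 = 270
Sorted descending: 630, 300, 270, 189, 36, 18, 15, 12.
The second-highest RPN is 300 (#4).

300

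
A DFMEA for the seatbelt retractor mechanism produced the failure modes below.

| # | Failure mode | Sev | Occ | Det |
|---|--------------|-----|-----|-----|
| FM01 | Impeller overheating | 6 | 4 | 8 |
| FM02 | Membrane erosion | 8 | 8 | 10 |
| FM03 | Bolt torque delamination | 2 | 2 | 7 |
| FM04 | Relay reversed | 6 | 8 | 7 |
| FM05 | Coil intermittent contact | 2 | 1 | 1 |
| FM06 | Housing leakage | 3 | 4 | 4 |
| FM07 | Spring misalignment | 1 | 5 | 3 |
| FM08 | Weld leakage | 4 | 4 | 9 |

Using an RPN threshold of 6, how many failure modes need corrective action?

RPN = Severity × Occurrence × Detection:
  FM01: 6 × 4 × 8 = 192
  FM02: 8 × 8 × 10 = 640
  FM03: 2 × 2 × 7 = 28
  FM04: 6 × 8 × 7 = 336
  FM05: 2 × 1 × 1 = 2
  FM06: 3 × 4 × 4 = 48
  FM07: 1 × 5 × 3 = 15
  FM08: 4 × 4 × 9 = 144
Modes with RPN ≥ 6: FM01 (192), FM02 (640), FM03 (28), FM04 (336), FM06 (48), FM07 (15), FM08 (144) → 7.

7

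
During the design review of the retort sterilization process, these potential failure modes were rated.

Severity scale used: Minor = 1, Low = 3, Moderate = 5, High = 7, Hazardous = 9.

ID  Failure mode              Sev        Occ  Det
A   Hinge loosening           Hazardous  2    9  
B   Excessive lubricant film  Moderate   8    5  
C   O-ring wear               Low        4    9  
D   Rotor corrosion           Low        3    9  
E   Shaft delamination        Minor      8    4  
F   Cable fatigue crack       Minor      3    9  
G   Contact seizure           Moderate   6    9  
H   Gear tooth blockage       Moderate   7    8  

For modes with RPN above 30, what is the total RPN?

1133

RPN = Severity × Occurrence × Detection:
  A: 9 × 2 × 9 = 162
  B: 5 × 8 × 5 = 200
  C: 3 × 4 × 9 = 108
  D: 3 × 3 × 9 = 81
  E: 1 × 8 × 4 = 32
  F: 1 × 3 × 9 = 27
  G: 5 × 6 × 9 = 270
  H: 5 × 7 × 8 = 280
RPN > 30: A (162), B (200), C (108), D (81), E (32), G (270), H (280).
Sum: 162 + 200 + 108 + 81 + 32 + 270 + 280 = 1133.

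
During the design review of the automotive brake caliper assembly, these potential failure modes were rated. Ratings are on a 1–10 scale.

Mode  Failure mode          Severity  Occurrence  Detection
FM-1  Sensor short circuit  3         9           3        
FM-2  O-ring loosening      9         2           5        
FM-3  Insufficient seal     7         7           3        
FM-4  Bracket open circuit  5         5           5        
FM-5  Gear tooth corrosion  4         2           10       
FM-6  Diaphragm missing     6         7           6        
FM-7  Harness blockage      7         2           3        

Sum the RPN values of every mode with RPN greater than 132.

RPN = Severity × Occurrence × Detection:
  FM-1: 3 × 9 × 3 = 81
  FM-2: 9 × 2 × 5 = 90
  FM-3: 7 × 7 × 3 = 147
  FM-4: 5 × 5 × 5 = 125
  FM-5: 4 × 2 × 10 = 80
  FM-6: 6 × 7 × 6 = 252
  FM-7: 7 × 2 × 3 = 42
RPN > 132: FM-3 (147), FM-6 (252).
Sum: 147 + 252 = 399.

399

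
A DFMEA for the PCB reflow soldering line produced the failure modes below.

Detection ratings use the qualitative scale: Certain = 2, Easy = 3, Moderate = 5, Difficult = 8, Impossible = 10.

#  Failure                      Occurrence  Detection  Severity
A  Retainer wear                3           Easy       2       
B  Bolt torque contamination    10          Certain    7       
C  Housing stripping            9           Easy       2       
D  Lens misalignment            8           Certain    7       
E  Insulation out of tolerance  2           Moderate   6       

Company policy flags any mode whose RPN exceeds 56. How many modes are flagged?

RPN = Severity × Occurrence × Detection:
  A: 2 × 3 × 3 = 18
  B: 7 × 10 × 2 = 140
  C: 2 × 9 × 3 = 54
  D: 7 × 8 × 2 = 112
  E: 6 × 2 × 5 = 60
Modes with RPN > 56: B (140), D (112), E (60) → 3.

3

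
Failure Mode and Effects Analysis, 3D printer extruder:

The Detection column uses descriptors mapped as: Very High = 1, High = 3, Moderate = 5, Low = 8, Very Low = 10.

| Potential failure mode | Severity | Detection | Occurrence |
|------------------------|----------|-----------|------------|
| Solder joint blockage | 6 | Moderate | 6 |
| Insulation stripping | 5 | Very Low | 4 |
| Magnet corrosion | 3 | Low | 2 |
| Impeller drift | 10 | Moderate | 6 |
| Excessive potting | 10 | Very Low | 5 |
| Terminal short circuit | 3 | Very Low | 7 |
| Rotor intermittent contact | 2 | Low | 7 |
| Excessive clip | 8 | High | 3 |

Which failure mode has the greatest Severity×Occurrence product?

Impeller drift

Criticality = Severity × Occurrence:
  Solder joint blockage: 6 × 6 = 36
  Insulation stripping: 5 × 4 = 20
  Magnet corrosion: 3 × 2 = 6
  Impeller drift: 10 × 6 = 60
  Excessive potting: 10 × 5 = 50
  Terminal short circuit: 3 × 7 = 21
  Rotor intermittent contact: 2 × 7 = 14
  Excessive clip: 8 × 3 = 24
Highest criticality is 60 → Impeller drift.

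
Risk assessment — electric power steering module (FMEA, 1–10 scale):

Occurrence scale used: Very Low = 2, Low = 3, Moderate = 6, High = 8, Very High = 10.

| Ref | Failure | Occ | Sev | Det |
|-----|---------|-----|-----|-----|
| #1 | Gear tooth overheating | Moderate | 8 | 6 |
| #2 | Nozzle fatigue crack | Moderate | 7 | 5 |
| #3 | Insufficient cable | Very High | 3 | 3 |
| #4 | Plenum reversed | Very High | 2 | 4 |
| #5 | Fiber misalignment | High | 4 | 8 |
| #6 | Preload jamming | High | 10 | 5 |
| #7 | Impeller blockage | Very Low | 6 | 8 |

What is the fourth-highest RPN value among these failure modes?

210

RPN = Severity × Occurrence × Detection:
  #1: 8 × 6 × 6 = 288
  #2: 7 × 6 × 5 = 210
  #3: 3 × 10 × 3 = 90
  #4: 2 × 10 × 4 = 80
  #5: 4 × 8 × 8 = 256
  #6: 10 × 8 × 5 = 400
  #7: 6 × 2 × 8 = 96
Sorted descending: 400, 288, 256, 210, 96, 90, 80.
The fourth-highest RPN is 210 (#2).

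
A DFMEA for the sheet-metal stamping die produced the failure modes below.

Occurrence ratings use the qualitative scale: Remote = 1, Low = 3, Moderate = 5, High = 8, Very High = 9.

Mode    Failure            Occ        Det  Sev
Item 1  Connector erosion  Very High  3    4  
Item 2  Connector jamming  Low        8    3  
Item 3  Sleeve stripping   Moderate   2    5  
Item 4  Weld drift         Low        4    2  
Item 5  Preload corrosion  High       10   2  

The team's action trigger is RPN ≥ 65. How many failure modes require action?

RPN = Severity × Occurrence × Detection:
  Item 1: 4 × 9 × 3 = 108
  Item 2: 3 × 3 × 8 = 72
  Item 3: 5 × 5 × 2 = 50
  Item 4: 2 × 3 × 4 = 24
  Item 5: 2 × 8 × 10 = 160
Modes with RPN ≥ 65: Item 1 (108), Item 2 (72), Item 5 (160) → 3.

3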